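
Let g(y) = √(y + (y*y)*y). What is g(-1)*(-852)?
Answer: -852*I*√2 ≈ -1204.9*I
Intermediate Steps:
g(y) = √(y + y³) (g(y) = √(y + y²*y) = √(y + y³))
g(-1)*(-852) = √(-1 + (-1)³)*(-852) = √(-1 - 1)*(-852) = √(-2)*(-852) = (I*√2)*(-852) = -852*I*√2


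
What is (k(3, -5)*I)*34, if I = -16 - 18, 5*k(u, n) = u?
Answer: -3468/5 ≈ -693.60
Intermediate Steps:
k(u, n) = u/5
I = -34
(k(3, -5)*I)*34 = (((⅕)*3)*(-34))*34 = ((⅗)*(-34))*34 = -102/5*34 = -3468/5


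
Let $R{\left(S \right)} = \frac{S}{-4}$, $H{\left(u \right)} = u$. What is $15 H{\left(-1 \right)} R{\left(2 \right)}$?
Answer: $\frac{15}{2} \approx 7.5$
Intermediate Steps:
$R{\left(S \right)} = - \frac{S}{4}$ ($R{\left(S \right)} = S \left(- \frac{1}{4}\right) = - \frac{S}{4}$)
$15 H{\left(-1 \right)} R{\left(2 \right)} = 15 \left(-1\right) \left(\left(- \frac{1}{4}\right) 2\right) = \left(-15\right) \left(- \frac{1}{2}\right) = \frac{15}{2}$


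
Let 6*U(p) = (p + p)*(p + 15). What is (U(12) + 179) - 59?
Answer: 228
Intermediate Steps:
U(p) = p*(15 + p)/3 (U(p) = ((p + p)*(p + 15))/6 = ((2*p)*(15 + p))/6 = (2*p*(15 + p))/6 = p*(15 + p)/3)
(U(12) + 179) - 59 = ((1/3)*12*(15 + 12) + 179) - 59 = ((1/3)*12*27 + 179) - 59 = (108 + 179) - 59 = 287 - 59 = 228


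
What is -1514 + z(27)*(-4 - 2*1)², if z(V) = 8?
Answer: -1226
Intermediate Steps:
-1514 + z(27)*(-4 - 2*1)² = -1514 + 8*(-4 - 2*1)² = -1514 + 8*(-4 - 2)² = -1514 + 8*(-6)² = -1514 + 8*36 = -1514 + 288 = -1226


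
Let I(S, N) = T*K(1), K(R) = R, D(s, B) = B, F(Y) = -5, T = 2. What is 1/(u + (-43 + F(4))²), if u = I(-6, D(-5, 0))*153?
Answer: 1/2610 ≈ 0.00038314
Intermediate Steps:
I(S, N) = 2 (I(S, N) = 2*1 = 2)
u = 306 (u = 2*153 = 306)
1/(u + (-43 + F(4))²) = 1/(306 + (-43 - 5)²) = 1/(306 + (-48)²) = 1/(306 + 2304) = 1/2610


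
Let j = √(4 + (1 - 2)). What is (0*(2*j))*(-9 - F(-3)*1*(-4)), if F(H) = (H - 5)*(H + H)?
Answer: 0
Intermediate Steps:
F(H) = 2*H*(-5 + H) (F(H) = (-5 + H)*(2*H) = 2*H*(-5 + H))
j = √3 (j = √(4 - 1) = √3 ≈ 1.7320)
(0*(2*j))*(-9 - F(-3)*1*(-4)) = (0*(2*√3))*(-9 - (2*(-3)*(-5 - 3))*1*(-4)) = 0*(-9 - (2*(-3)*(-8))*1*(-4)) = 0*(-9 - 48*1*(-4)) = 0*(-9 - 48*(-4)) = 0*(-9 - 1*(-192)) = 0*(-9 + 192) = 0*183 = 0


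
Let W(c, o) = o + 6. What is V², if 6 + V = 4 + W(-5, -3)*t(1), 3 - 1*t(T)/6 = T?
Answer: 1156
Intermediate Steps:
W(c, o) = 6 + o
t(T) = 18 - 6*T
V = 34 (V = -6 + (4 + (6 - 3)*(18 - 6*1)) = -6 + (4 + 3*(18 - 6)) = -6 + (4 + 3*12) = -6 + (4 + 36) = -6 + 40 = 34)
V² = 34² = 1156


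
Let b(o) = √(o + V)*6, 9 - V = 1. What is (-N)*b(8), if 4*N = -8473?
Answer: 50838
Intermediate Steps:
N = -8473/4 (N = (¼)*(-8473) = -8473/4 ≈ -2118.3)
V = 8 (V = 9 - 1*1 = 9 - 1 = 8)
b(o) = 6*√(8 + o) (b(o) = √(o + 8)*6 = √(8 + o)*6 = 6*√(8 + o))
(-N)*b(8) = (-1*(-8473/4))*(6*√(8 + 8)) = 8473*(6*√16)/4 = 8473*(6*4)/4 = (8473/4)*24 = 50838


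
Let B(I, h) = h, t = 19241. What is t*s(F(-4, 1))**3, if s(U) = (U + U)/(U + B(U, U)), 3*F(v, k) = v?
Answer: 19241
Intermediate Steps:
F(v, k) = v/3
s(U) = 1 (s(U) = (U + U)/(U + U) = (2*U)/((2*U)) = (2*U)*(1/(2*U)) = 1)
t*s(F(-4, 1))**3 = 19241*1**3 = 19241*1 = 19241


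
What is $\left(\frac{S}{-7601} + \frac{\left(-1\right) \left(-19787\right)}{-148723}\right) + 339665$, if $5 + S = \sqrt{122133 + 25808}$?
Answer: $\frac{383971949582423}{1130443523} - \frac{\sqrt{147941}}{7601} \approx 3.3967 \cdot 10^{5}$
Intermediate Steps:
$S = -5 + \sqrt{147941}$ ($S = -5 + \sqrt{122133 + 25808} = -5 + \sqrt{147941} \approx 379.63$)
$\left(\frac{S}{-7601} + \frac{\left(-1\right) \left(-19787\right)}{-148723}\right) + 339665 = \left(\frac{-5 + \sqrt{147941}}{-7601} + \frac{\left(-1\right) \left(-19787\right)}{-148723}\right) + 339665 = \left(\left(-5 + \sqrt{147941}\right) \left(- \frac{1}{7601}\right) + 19787 \left(- \frac{1}{148723}\right)\right) + 339665 = \left(\left(\frac{5}{7601} - \frac{\sqrt{147941}}{7601}\right) - \frac{19787}{148723}\right) + 339665 = \left(- \frac{149657372}{1130443523} - \frac{\sqrt{147941}}{7601}\right) + 339665 = \frac{383971949582423}{1130443523} - \frac{\sqrt{147941}}{7601}$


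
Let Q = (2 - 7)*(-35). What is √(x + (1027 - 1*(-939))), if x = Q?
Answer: √2141 ≈ 46.271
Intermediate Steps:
Q = 175 (Q = -5*(-35) = 175)
x = 175
√(x + (1027 - 1*(-939))) = √(175 + (1027 - 1*(-939))) = √(175 + (1027 + 939)) = √(175 + 1966) = √2141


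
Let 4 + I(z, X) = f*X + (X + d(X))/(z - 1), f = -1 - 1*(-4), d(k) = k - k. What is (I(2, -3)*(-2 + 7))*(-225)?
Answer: 18000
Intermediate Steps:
d(k) = 0
f = 3 (f = -1 + 4 = 3)
I(z, X) = -4 + 3*X + X/(-1 + z) (I(z, X) = -4 + (3*X + (X + 0)/(z - 1)) = -4 + (3*X + X/(-1 + z)) = -4 + 3*X + X/(-1 + z))
(I(2, -3)*(-2 + 7))*(-225) = (((4 - 4*2 - 2*(-3) + 3*(-3)*2)/(-1 + 2))*(-2 + 7))*(-225) = (((4 - 8 + 6 - 18)/1)*5)*(-225) = ((1*(-16))*5)*(-225) = -16*5*(-225) = -80*(-225) = 18000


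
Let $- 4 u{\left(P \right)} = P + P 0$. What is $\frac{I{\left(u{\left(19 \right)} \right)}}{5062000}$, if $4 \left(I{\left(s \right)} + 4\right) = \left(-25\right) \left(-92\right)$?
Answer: $\frac{571}{5062000} \approx 0.0001128$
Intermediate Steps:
$u{\left(P \right)} = - \frac{P}{4}$ ($u{\left(P \right)} = - \frac{P + P 0}{4} = - \frac{P + 0}{4} = - \frac{P}{4}$)
$I{\left(s \right)} = 571$ ($I{\left(s \right)} = -4 + \frac{\left(-25\right) \left(-92\right)}{4} = -4 + \frac{1}{4} \cdot 2300 = -4 + 575 = 571$)
$\frac{I{\left(u{\left(19 \right)} \right)}}{5062000} = \frac{571}{5062000}$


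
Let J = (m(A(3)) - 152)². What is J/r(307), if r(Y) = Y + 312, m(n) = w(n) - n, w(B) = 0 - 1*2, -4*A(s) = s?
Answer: 375769/9904 ≈ 37.941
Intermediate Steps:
A(s) = -s/4
w(B) = -2 (w(B) = 0 - 2 = -2)
m(n) = -2 - n
r(Y) = 312 + Y
J = 375769/16 (J = ((-2 - (-1)*3/4) - 152)² = ((-2 - 1*(-¾)) - 152)² = ((-2 + ¾) - 152)² = (-5/4 - 152)² = (-613/4)² = 375769/16 ≈ 23486.)
J/r(307) = 375769/(16*(312 + 307)) = (375769/16)/619 = (375769/16)*(1/619) = 375769/9904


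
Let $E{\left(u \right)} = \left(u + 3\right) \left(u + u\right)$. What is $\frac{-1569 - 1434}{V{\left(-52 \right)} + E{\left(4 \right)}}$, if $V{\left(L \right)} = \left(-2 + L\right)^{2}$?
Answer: $- \frac{3003}{2972} \approx -1.0104$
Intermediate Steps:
$E{\left(u \right)} = 2 u \left(3 + u\right)$ ($E{\left(u \right)} = \left(3 + u\right) 2 u = 2 u \left(3 + u\right)$)
$\frac{-1569 - 1434}{V{\left(-52 \right)} + E{\left(4 \right)}} = \frac{-1569 - 1434}{\left(-2 - 52\right)^{2} + 2 \cdot 4 \left(3 + 4\right)} = - \frac{3003}{\left(-54\right)^{2} + 2 \cdot 4 \cdot 7} = - \frac{3003}{2916 + 56} = - \frac{3003}{2972}$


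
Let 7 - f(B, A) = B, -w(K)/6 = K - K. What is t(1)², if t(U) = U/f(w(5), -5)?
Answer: 1/49 ≈ 0.020408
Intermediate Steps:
w(K) = 0 (w(K) = -6*(K - K) = -6*0 = 0)
f(B, A) = 7 - B
t(U) = U/7 (t(U) = U/(7 - 1*0) = U/(7 + 0) = U/7)
t(1)² = ((⅐)*1)² = (⅐)² = 1/49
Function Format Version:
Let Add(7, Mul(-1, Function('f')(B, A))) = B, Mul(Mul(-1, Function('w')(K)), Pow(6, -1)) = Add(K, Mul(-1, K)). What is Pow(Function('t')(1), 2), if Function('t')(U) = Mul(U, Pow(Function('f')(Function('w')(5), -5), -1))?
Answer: Rational(1, 49) ≈ 0.020408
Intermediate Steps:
Function('w')(K) = 0 (Function('w')(K) = Mul(-6, Add(K, Mul(-1, K))) = Mul(-6, 0) = 0)
Function('f')(B, A) = Add(7, Mul(-1, B))
Function('t')(U) = Mul(Rational(1, 7), U) (Function('t')(U) = Mul(U, Pow(Add(7, Mul(-1, 0)), -1)) = Mul(U, Pow(Add(7, 0), -1)) = Mul(U, Pow(7, -1)) = Mul(U, Rational(1, 7)) = Mul(Rational(1, 7), U))
Pow(Function('t')(1), 2) = Pow(Mul(Rational(1, 7), 1), 2) = Pow(Rational(1, 7), 2) = Rational(1, 49)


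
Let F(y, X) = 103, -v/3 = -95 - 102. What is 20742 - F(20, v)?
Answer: 20639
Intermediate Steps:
v = 591 (v = -3*(-95 - 102) = -3*(-197) = 591)
20742 - F(20, v) = 20742 - 1*103 = 20742 - 103 = 20639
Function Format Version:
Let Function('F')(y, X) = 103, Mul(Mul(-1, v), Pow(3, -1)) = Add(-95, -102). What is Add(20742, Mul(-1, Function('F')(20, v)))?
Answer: 20639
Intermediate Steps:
v = 591 (v = Mul(-3, Add(-95, -102)) = Mul(-3, -197) = 591)
Add(20742, Mul(-1, Function('F')(20, v))) = Add(20742, Mul(-1, 103)) = Add(20742, -103) = 20639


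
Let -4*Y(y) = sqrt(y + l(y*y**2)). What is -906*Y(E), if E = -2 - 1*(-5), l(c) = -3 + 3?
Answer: 453*sqrt(3)/2 ≈ 392.31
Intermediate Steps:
l(c) = 0
E = 3 (E = -2 + 5 = 3)
Y(y) = -sqrt(y)/4 (Y(y) = -sqrt(y + 0)/4 = -sqrt(y)/4)
-906*Y(E) = -(-453)*sqrt(3)/2 = 453*sqrt(3)/2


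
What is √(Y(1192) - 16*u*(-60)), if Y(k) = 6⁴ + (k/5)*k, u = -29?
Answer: 4*√402545/5 ≈ 507.57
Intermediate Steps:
Y(k) = 1296 + k²/5 (Y(k) = 1296 + (k*(⅕))*k = 1296 + (k/5)*k = 1296 + k²/5)
√(Y(1192) - 16*u*(-60)) = √((1296 + (⅕)*1192²) - 16*(-29)*(-60)) = √((1296 + (⅕)*1420864) + 464*(-60)) = √((1296 + 1420864/5) - 27840) = √(1427344/5 - 27840) = √(1288144/5) = 4*√402545/5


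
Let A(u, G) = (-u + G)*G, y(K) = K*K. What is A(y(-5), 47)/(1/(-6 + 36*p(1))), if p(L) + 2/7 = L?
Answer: 142692/7 ≈ 20385.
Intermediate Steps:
p(L) = -2/7 + L
y(K) = K²
A(u, G) = G*(G - u) (A(u, G) = (G - u)*G = G*(G - u))
A(y(-5), 47)/(1/(-6 + 36*p(1))) = (47*(47 - 1*(-5)²))/(1/(-6 + 36*(-2/7 + 1))) = (47*(47 - 1*25))/(1/(-6 + 36*(5/7))) = (47*(47 - 25))/(1/(-6 + 180/7)) = (47*22)/(1/(138/7)) = 1034/(7/138) = 1034*(138/7) = 142692/7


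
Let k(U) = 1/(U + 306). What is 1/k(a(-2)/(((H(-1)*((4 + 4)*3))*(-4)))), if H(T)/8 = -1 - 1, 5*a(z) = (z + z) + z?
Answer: 391679/1280 ≈ 306.00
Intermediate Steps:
a(z) = 3*z/5 (a(z) = ((z + z) + z)/5 = (2*z + z)/5 = (3*z)/5 = 3*z/5)
H(T) = -16 (H(T) = 8*(-1 - 1) = 8*(-2) = -16)
k(U) = 1/(306 + U)
1/k(a(-2)/(((H(-1)*((4 + 4)*3))*(-4)))) = 1/(1/(306 + ((3/5)*(-2))/((-16*(4 + 4)*3*(-4))))) = 1/(1/(306 - 6/(5*(-128*3*(-4))))) = 1/(1/(306 - 6/(5*(-16*24*(-4))))) = 1/(1/(306 - 6/(5*((-384*(-4)))))) = 1/(1/(306 - 6/5/1536)) = 1/(1/(306 - 6/5*1/1536)) = 1/(1/(306 - 1/1280)) = 1/(1/(391679/1280)) = 1/(1280/391679) = 391679/1280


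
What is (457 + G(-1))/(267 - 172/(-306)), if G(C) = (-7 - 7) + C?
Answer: 5202/3149 ≈ 1.6520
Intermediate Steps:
G(C) = -14 + C
(457 + G(-1))/(267 - 172/(-306)) = (457 + (-14 - 1))/(267 - 172/(-306)) = (457 - 15)/(267 - 172*(-1/306)) = 442/(267 + 86/153) = 442/(40937/153) = 442*(153/40937) = 5202/3149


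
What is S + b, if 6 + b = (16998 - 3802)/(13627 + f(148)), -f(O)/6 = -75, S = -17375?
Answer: -244659141/14077 ≈ -17380.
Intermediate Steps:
f(O) = 450 (f(O) = -6*(-75) = 450)
b = -71266/14077 (b = -6 + (16998 - 3802)/(13627 + 450) = -6 + 13196/14077 = -71266/14077 ≈ -5.0626)
S + b = -17375 - 71266/14077 = -244659141/14077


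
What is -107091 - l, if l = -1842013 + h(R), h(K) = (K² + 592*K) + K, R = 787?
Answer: 648862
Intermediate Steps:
h(K) = K² + 593*K
l = -755953 (l = -1842013 + 787*(593 + 787) = -1842013 + 787*1380 = -1842013 + 1086060 = -755953)
-107091 - l = -107091 - 1*(-755953) = -107091 + 755953 = 648862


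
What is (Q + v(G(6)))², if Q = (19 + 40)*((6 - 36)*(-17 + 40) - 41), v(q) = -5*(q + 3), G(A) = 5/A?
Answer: 67023514321/36 ≈ 1.8618e+9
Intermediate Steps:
v(q) = -15 - 5*q (v(q) = -5*(3 + q) = -15 - 5*q)
Q = -43129 (Q = 59*(-30*23 - 41) = 59*(-690 - 41) = 59*(-731) = -43129)
(Q + v(G(6)))² = (-43129 + (-15 - 25/6))² = (-43129 - 115/6)² = (-258889/6)² = 67023514321/36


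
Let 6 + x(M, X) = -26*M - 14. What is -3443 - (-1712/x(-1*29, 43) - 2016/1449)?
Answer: -29030931/8441 ≈ -3439.3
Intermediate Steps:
x(M, X) = -20 - 26*M (x(M, X) = -6 + (-26*M - 14) = -6 + (-14 - 26*M) = -20 - 26*M)
-3443 - (-1712/x(-1*29, 43) - 2016/1449) = -3443 - (-1712/(-20 - (-26)*29) - 2016/1449) = -3443 - (-1712/(-20 - 26*(-29)) - 2016*1/1449) = -3443 - (-1712/(-20 + 754) - 32/23) = -3443 - (-1712/734 - 32/23) = -3443 - (-1712*1/734 - 32/23) = -3443 - (-856/367 - 32/23) = -3443 - 1*(-31432/8441) = -3443 + 31432/8441 = -29030931/8441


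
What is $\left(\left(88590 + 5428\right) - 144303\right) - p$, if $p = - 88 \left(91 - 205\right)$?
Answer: $-60317$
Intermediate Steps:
$p = 10032$ ($p = \left(-88\right) \left(-114\right) = 10032$)
$\left(\left(88590 + 5428\right) - 144303\right) - p = \left(\left(88590 + 5428\right) - 144303\right) - 10032 = \left(94018 - 144303\right) - 10032 = -50285 - 10032 = -60317$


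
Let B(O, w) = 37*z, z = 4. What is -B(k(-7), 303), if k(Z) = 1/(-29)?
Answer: -148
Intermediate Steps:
k(Z) = -1/29
B(O, w) = 148 (B(O, w) = 37*4 = 148)
-B(k(-7), 303) = -1*148 = -148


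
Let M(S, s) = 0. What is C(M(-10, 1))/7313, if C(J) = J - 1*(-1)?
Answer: 1/7313 ≈ 0.00013674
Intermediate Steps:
C(J) = 1 + J (C(J) = J + 1 = 1 + J)
C(M(-10, 1))/7313 = (1 + 0)/7313 = 1*(1/7313) = 1/7313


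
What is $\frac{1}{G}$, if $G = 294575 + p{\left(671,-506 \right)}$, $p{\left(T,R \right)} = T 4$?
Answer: $\frac{1}{297259} \approx 3.3641 \cdot 10^{-6}$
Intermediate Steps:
$p{\left(T,R \right)} = 4 T$
$G = 297259$ ($G = 294575 + 4 \cdot 671 = 294575 + 2684 = 297259$)
$\frac{1}{G} = \frac{1}{297259}$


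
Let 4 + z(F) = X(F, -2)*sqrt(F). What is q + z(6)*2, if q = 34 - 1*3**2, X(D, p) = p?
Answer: 17 - 4*sqrt(6) ≈ 7.2020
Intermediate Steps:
q = 25 (q = 34 - 1*9 = 34 - 9 = 25)
z(F) = -4 - 2*sqrt(F)
q + z(6)*2 = 25 + (-4 - 2*sqrt(6))*2 = 25 + (-8 - 4*sqrt(6)) = 17 - 4*sqrt(6)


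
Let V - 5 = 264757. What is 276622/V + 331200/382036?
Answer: 24171092099/12643576929 ≈ 1.9117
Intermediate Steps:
V = 264762 (V = 5 + 264757 = 264762)
276622/V + 331200/382036 = 276622/264762 + 331200/382036 = 276622*(1/264762) + 331200*(1/382036) = 138311/132381 + 82800/95509 = 24171092099/12643576929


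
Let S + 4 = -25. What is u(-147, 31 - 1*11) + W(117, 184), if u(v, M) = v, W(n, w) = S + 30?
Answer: -146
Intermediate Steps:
S = -29 (S = -4 - 25 = -29)
W(n, w) = 1 (W(n, w) = -29 + 30 = 1)
u(-147, 31 - 1*11) + W(117, 184) = -147 + 1 = -146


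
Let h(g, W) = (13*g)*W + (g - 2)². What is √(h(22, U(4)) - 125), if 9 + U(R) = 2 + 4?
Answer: I*√583 ≈ 24.145*I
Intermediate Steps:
U(R) = -3 (U(R) = -9 + (2 + 4) = -9 + 6 = -3)
h(g, W) = (-2 + g)² + 13*W*g (h(g, W) = 13*W*g + (-2 + g)² = (-2 + g)² + 13*W*g)
√(h(22, U(4)) - 125) = √(((-2 + 22)² + 13*(-3)*22) - 125) = √((20² - 858) - 125) = √((400 - 858) - 125) = √(-458 - 125) = √(-583) = I*√583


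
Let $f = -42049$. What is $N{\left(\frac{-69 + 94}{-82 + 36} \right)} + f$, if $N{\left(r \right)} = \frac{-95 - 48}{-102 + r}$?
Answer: $- \frac{198338555}{4717} \approx -42048.0$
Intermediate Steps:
$N{\left(r \right)} = - \frac{143}{-102 + r}$
$N{\left(\frac{-69 + 94}{-82 + 36} \right)} + f = - \frac{143}{-102 + \frac{-69 + 94}{-82 + 36}} - 42049 = - \frac{143}{-102 + \frac{25}{-46}} - 42049 = - \frac{143}{-102 + 25 \left(- \frac{1}{46}\right)} - 42049 = - \frac{143}{-102 - \frac{25}{46}} - 42049 = - \frac{143}{- \frac{4717}{46}} - 42049 = \left(-143\right) \left(- \frac{46}{4717}\right) - 42049 = \frac{6578}{4717} - 42049 = - \frac{198338555}{4717}$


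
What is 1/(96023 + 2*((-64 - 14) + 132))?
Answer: 1/96131 ≈ 1.0402e-5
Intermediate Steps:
1/(96023 + 2*((-64 - 14) + 132)) = 1/(96023 + 2*(-78 + 132)) = 1/(96023 + 2*54) = 1/(96023 + 108) = 1/96131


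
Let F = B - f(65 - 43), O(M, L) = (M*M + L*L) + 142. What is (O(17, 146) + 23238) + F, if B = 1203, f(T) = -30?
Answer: 46218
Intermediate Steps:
O(M, L) = 142 + L² + M² (O(M, L) = (M² + L²) + 142 = (L² + M²) + 142 = 142 + L² + M²)
F = 1233 (F = 1203 - 1*(-30) = 1203 + 30 = 1233)
(O(17, 146) + 23238) + F = ((142 + 146² + 17²) + 23238) + 1233 = ((142 + 21316 + 289) + 23238) + 1233 = (21747 + 23238) + 1233 = 44985 + 1233 = 46218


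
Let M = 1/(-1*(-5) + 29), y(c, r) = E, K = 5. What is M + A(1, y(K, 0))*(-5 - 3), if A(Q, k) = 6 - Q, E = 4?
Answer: -1359/34 ≈ -39.971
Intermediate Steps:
y(c, r) = 4
M = 1/34 (M = 1/(5 + 29) = 1/34 ≈ 0.029412)
M + A(1, y(K, 0))*(-5 - 3) = 1/34 + (6 - 1*1)*(-5 - 3) = 1/34 + (6 - 1)*(-8) = 1/34 + 5*(-8) = 1/34 - 40 = -1359/34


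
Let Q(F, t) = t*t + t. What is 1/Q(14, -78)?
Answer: 1/6006 ≈ 0.00016650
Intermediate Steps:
Q(F, t) = t + t² (Q(F, t) = t² + t = t + t²)
1/Q(14, -78) = 1/(-78*(1 - 78)) = 1/(-78*(-77)) = 1/6006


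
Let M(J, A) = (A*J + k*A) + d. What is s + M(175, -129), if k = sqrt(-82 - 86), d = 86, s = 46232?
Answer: 23743 - 258*I*sqrt(42) ≈ 23743.0 - 1672.0*I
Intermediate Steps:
k = 2*I*sqrt(42) (k = sqrt(-168) = 2*I*sqrt(42) ≈ 12.961*I)
M(J, A) = 86 + A*J + 2*I*A*sqrt(42) (M(J, A) = (A*J + (2*I*sqrt(42))*A) + 86 = (A*J + 2*I*A*sqrt(42)) + 86 = 86 + A*J + 2*I*A*sqrt(42))
s + M(175, -129) = 46232 + (86 - 129*175 + 2*I*(-129)*sqrt(42)) = 46232 + (86 - 22575 - 258*I*sqrt(42)) = 46232 + (-22489 - 258*I*sqrt(42)) = 23743 - 258*I*sqrt(42)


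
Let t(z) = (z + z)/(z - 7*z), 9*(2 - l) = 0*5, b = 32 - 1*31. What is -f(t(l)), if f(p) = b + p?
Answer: -⅔ ≈ -0.66667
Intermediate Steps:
b = 1 (b = 32 - 31 = 1)
l = 2 (l = 2 - 0*5 = 2 - ⅑*0 = 2 + 0 = 2)
t(z) = -⅓ (t(z) = (2*z)/((-6*z)) = (2*z)*(-1/(6*z)) = -⅓)
f(p) = 1 + p
-f(t(l)) = -(1 - ⅓) = -1*⅔ = -⅔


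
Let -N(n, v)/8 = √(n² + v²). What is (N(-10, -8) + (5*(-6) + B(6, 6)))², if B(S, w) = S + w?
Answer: 10820 + 576*√41 ≈ 14508.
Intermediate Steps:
N(n, v) = -8*√(n² + v²)
(N(-10, -8) + (5*(-6) + B(6, 6)))² = (-8*√((-10)² + (-8)²) + (5*(-6) + (6 + 6)))² = (-8*√(100 + 64) + (-30 + 12))² = (-16*√41 - 18)² = (-18 - 16*√41)²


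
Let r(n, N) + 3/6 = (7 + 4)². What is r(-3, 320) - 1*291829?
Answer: -583417/2 ≈ -2.9171e+5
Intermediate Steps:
r(n, N) = 241/2 (r(n, N) = -½ + (7 + 4)² = -½ + 11² = -½ + 121 = 241/2)
r(-3, 320) - 1*291829 = 241/2 - 1*291829 = 241/2 - 291829 = -583417/2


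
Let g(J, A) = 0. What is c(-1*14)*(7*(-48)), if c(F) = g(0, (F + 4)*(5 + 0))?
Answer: 0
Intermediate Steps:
c(F) = 0
c(-1*14)*(7*(-48)) = 0*(7*(-48)) = 0*(-336) = 0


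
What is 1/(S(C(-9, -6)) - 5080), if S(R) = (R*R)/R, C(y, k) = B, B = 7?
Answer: -1/5073 ≈ -0.00019712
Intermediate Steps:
C(y, k) = 7
S(R) = R (S(R) = R²/R = R)
1/(S(C(-9, -6)) - 5080) = 1/(7 - 5080) = 1/(-5073) = -1/5073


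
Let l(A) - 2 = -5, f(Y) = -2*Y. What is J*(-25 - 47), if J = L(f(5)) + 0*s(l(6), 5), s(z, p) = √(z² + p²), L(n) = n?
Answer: 720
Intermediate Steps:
l(A) = -3 (l(A) = 2 - 5 = -3)
s(z, p) = √(p² + z²)
J = -10 (J = -2*5 + 0*√(5² + (-3)²) = -10 + 0*√(25 + 9) = -10 + 0*√34 = -10 + 0 = -10)
J*(-25 - 47) = -10*(-25 - 47) = -10*(-72) = 720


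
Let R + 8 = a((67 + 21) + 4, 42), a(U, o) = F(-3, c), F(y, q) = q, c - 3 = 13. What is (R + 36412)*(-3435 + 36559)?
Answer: 1206376080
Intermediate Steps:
c = 16 (c = 3 + 13 = 16)
a(U, o) = 16
R = 8 (R = -8 + 16 = 8)
(R + 36412)*(-3435 + 36559) = (8 + 36412)*(-3435 + 36559) = 36420*33124 = 1206376080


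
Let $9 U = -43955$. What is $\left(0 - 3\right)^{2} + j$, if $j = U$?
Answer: $- \frac{43874}{9} \approx -4874.9$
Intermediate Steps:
$U = - \frac{43955}{9}$ ($U = \frac{1}{9} \left(-43955\right) = - \frac{43955}{9} \approx -4883.9$)
$j = - \frac{43955}{9} \approx -4883.9$
$\left(0 - 3\right)^{2} + j = \left(0 - 3\right)^{2} - \frac{43955}{9} = \left(-3\right)^{2} - \frac{43955}{9} = 9 - \frac{43955}{9} = - \frac{43874}{9}$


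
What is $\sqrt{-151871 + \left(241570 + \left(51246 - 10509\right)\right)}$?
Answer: $2 \sqrt{32609} \approx 361.16$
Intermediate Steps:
$\sqrt{-151871 + \left(241570 + \left(51246 - 10509\right)\right)} = \sqrt{-151871 + \left(241570 + 40737\right)} = \sqrt{-151871 + 282307} = \sqrt{130436} = 2 \sqrt{32609}$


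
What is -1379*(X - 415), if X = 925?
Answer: -703290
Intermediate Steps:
-1379*(X - 415) = -1379*(925 - 415) = -1379*510 = -703290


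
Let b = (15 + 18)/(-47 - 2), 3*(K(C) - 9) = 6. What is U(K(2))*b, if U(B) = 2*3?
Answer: -198/49 ≈ -4.0408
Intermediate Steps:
K(C) = 11 (K(C) = 9 + (1/3)*6 = 9 + 2 = 11)
U(B) = 6
b = -33/49 (b = 33/(-49) = 33*(-1/49) = -33/49 ≈ -0.67347)
U(K(2))*b = 6*(-33/49) = -198/49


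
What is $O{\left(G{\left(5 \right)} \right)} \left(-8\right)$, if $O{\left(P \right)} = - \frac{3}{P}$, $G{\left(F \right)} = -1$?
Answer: $-24$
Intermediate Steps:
$O{\left(G{\left(5 \right)} \right)} \left(-8\right) = - \frac{3}{-1} \left(-8\right) = \left(-3\right) \left(-1\right) \left(-8\right) = 3 \left(-8\right) = -24$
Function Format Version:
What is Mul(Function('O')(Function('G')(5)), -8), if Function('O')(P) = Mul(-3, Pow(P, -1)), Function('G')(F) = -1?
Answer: -24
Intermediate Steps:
Mul(Function('O')(Function('G')(5)), -8) = Mul(Mul(-3, Pow(-1, -1)), -8) = Mul(Mul(-3, -1), -8) = Mul(3, -8) = -24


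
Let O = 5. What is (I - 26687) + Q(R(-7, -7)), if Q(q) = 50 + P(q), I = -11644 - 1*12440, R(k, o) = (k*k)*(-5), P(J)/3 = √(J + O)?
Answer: -50721 + 12*I*√15 ≈ -50721.0 + 46.476*I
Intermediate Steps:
P(J) = 3*√(5 + J) (P(J) = 3*√(J + 5) = 3*√(5 + J))
R(k, o) = -5*k² (R(k, o) = k²*(-5) = -5*k²)
I = -24084 (I = -11644 - 12440 = -24084)
Q(q) = 50 + 3*√(5 + q)
(I - 26687) + Q(R(-7, -7)) = (-24084 - 26687) + (50 + 3*√(5 - 5*(-7)²)) = -50771 + (50 + 3*√(5 - 5*49)) = -50771 + (50 + 3*√(5 - 245)) = -50771 + (50 + 3*√(-240)) = -50771 + (50 + 3*(4*I*√15)) = -50771 + (50 + 12*I*√15) = -50721 + 12*I*√15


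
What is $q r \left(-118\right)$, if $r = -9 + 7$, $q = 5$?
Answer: $1180$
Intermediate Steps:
$r = -2$
$q r \left(-118\right) = 5 \left(-2\right) \left(-118\right) = \left(-10\right) \left(-118\right) = 1180$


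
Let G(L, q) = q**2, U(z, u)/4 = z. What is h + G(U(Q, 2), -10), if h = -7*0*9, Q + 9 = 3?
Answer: 100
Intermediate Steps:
Q = -6 (Q = -9 + 3 = -6)
U(z, u) = 4*z
h = 0 (h = 0*9 = 0)
h + G(U(Q, 2), -10) = 0 + (-10)**2 = 0 + 100 = 100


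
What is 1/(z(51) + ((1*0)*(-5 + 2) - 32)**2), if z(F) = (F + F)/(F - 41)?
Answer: 5/5171 ≈ 0.00096693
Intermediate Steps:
z(F) = 2*F/(-41 + F) (z(F) = (2*F)/(-41 + F) = 2*F/(-41 + F))
1/(z(51) + ((1*0)*(-5 + 2) - 32)**2) = 1/(2*51/(-41 + 51) + ((1*0)*(-5 + 2) - 32)**2) = 1/(2*51/10 + (0*(-3) - 32)**2) = 1/(2*51*(1/10) + (0 - 32)**2) = 1/(51/5 + (-32)**2) = 1/(51/5 + 1024) = 1/(5171/5) = 5/5171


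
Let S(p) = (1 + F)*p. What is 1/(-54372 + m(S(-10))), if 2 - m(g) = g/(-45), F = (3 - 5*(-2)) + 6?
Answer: -9/489370 ≈ -1.8391e-5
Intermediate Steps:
F = 19 (F = (3 + 10) + 6 = 13 + 6 = 19)
S(p) = 20*p (S(p) = (1 + 19)*p = 20*p)
m(g) = 2 + g/45 (m(g) = 2 - g/(-45) = 2 - g*(-1)/45 = 2 - (-1)*g/45 = 2 + g/45)
1/(-54372 + m(S(-10))) = 1/(-54372 + (2 + (20*(-10))/45)) = 1/(-54372 + (2 + (1/45)*(-200))) = 1/(-54372 + (2 - 40/9)) = 1/(-54372 - 22/9) = 1/(-489370/9) = -9/489370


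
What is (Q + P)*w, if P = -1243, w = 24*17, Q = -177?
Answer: -579360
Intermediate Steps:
w = 408
(Q + P)*w = (-177 - 1243)*408 = -1420*408 = -579360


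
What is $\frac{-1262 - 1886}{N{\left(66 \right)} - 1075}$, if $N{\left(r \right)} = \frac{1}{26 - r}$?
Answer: $\frac{125920}{43001} \approx 2.9283$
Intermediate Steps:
$\frac{-1262 - 1886}{N{\left(66 \right)} - 1075} = \frac{-1262 - 1886}{- \frac{1}{-26 + 66} - 1075} = - \frac{3148}{- \frac{1}{40} - 1075} = - \frac{3148}{- \frac{43001}{40}} = \left(-3148\right) \left(- \frac{40}{43001}\right) = \frac{125920}{43001}$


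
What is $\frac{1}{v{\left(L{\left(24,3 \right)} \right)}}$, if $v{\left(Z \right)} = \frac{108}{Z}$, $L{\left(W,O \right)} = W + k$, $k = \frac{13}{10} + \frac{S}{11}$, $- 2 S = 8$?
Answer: $\frac{2743}{11880} \approx 0.23089$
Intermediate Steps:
$S = -4$ ($S = \left(- \frac{1}{2}\right) 8 = -4$)
$k = \frac{103}{110}$ ($k = \frac{13}{10} - \frac{4}{11} = \frac{103}{110} \approx 0.93636$)
$L{\left(W,O \right)} = \frac{103}{110} + W$ ($L{\left(W,O \right)} = W + \frac{103}{110} = \frac{103}{110} + W$)
$\frac{1}{v{\left(L{\left(24,3 \right)} \right)}} = \frac{1}{108 \frac{1}{\frac{103}{110} + 24}} = \frac{1}{108 \frac{1}{\frac{2743}{110}}} = \frac{1}{108 \cdot \frac{110}{2743}} = \frac{1}{\frac{11880}{2743}} = \frac{2743}{11880}$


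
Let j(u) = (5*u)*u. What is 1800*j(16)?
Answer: 2304000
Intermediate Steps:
j(u) = 5*u²
1800*j(16) = 1800*(5*16²) = 1800*(5*256) = 1800*1280 = 2304000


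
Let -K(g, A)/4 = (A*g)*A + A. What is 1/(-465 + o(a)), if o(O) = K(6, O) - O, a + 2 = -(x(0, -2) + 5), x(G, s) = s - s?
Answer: -1/1606 ≈ -0.00062266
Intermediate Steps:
x(G, s) = 0
K(g, A) = -4*A - 4*g*A² (K(g, A) = -4*((A*g)*A + A) = -4*(g*A² + A) = -4*(A + g*A²) = -4*A - 4*g*A²)
a = -7 (a = -2 - (0 + 5) = -2 - 1*5 = -2 - 5 = -7)
o(O) = -O - 4*O*(1 + 6*O) (o(O) = -4*O*(1 + O*6) - O = -4*O*(1 + 6*O) - O = -O - 4*O*(1 + 6*O))
1/(-465 + o(a)) = 1/(-465 - 7*(-5 - 24*(-7))) = 1/(-465 - 7*(-5 + 168)) = 1/(-465 - 7*163) = 1/(-465 - 1141) = 1/(-1606) = -1/1606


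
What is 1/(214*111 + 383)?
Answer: 1/24137 ≈ 4.1430e-5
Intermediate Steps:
1/(214*111 + 383) = 1/(23754 + 383) = 1/24137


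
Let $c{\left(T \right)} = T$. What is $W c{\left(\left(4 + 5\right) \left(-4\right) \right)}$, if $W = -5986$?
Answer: $215496$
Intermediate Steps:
$W c{\left(\left(4 + 5\right) \left(-4\right) \right)} = - 5986 \left(4 + 5\right) \left(-4\right) = - 5986 \cdot 9 \left(-4\right) = \left(-5986\right) \left(-36\right) = 215496$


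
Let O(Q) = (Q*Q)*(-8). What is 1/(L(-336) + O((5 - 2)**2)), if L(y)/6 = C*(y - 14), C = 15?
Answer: -1/32148 ≈ -3.1106e-5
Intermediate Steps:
L(y) = -1260 + 90*y (L(y) = 6*(15*(y - 14)) = 6*(15*(-14 + y)) = 6*(-210 + 15*y) = -1260 + 90*y)
O(Q) = -8*Q**2 (O(Q) = Q**2*(-8) = -8*Q**2)
1/(L(-336) + O((5 - 2)**2)) = 1/((-1260 + 90*(-336)) - 8*(5 - 2)**4) = 1/((-1260 - 30240) - 8*(3**2)**2) = 1/(-31500 - 8*9**2) = 1/(-31500 - 8*81) = 1/(-31500 - 648) = 1/(-32148) = -1/32148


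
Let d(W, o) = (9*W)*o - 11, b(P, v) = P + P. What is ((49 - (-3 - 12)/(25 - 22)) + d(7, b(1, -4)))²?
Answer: 28561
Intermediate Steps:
b(P, v) = 2*P
d(W, o) = -11 + 9*W*o (d(W, o) = 9*W*o - 11 = -11 + 9*W*o)
((49 - (-3 - 12)/(25 - 22)) + d(7, b(1, -4)))² = ((49 - (-3 - 12)/(25 - 22)) + (-11 + 9*7*(2*1)))² = ((49 - (-15)/3) + (-11 + 9*7*2))² = ((49 - (-15)/3) + (-11 + 126))² = ((49 - 1*(-5)) + 115)² = ((49 + 5) + 115)² = (54 + 115)² = 169² = 28561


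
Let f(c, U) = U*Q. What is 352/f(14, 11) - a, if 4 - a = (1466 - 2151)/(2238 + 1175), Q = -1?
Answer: -123553/3413 ≈ -36.201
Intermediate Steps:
f(c, U) = -U (f(c, U) = U*(-1) = -U)
a = 14337/3413 (a = 4 - (1466 - 2151)/(2238 + 1175) = 4 - (-685)/3413 = 4 - 1*(-685/3413) = 4 + 685/3413 = 14337/3413 ≈ 4.2007)
352/f(14, 11) - a = 352/((-1*11)) - 1*14337/3413 = 352/(-11) - 14337/3413 = 352*(-1/11) - 14337/3413 = -32 - 14337/3413 = -123553/3413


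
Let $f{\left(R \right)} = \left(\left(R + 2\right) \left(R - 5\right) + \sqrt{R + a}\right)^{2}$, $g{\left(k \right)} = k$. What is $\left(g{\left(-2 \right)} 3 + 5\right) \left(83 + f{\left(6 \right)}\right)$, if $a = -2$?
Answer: $-183$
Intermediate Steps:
$f{\left(R \right)} = \left(\sqrt{-2 + R} + \left(-5 + R\right) \left(2 + R\right)\right)^{2}$ ($f{\left(R \right)} = \left(\left(R + 2\right) \left(R - 5\right) + \sqrt{R - 2}\right)^{2} = \left(\left(2 + R\right) \left(-5 + R\right) + \sqrt{-2 + R}\right)^{2} = \left(\left(-5 + R\right) \left(2 + R\right) + \sqrt{-2 + R}\right)^{2} = \left(\sqrt{-2 + R} + \left(-5 + R\right) \left(2 + R\right)\right)^{2}$)
$\left(g{\left(-2 \right)} 3 + 5\right) \left(83 + f{\left(6 \right)}\right) = \left(\left(-2\right) 3 + 5\right) \left(83 + \left(-10 + 6^{2} + \sqrt{-2 + 6} - 18\right)^{2}\right) = \left(-6 + 5\right) \left(83 + \left(-10 + 36 + \sqrt{4} - 18\right)^{2}\right) = - (83 + \left(-10 + 36 + 2 - 18\right)^{2}) = - (83 + 10^{2}) = - (83 + 100) = \left(-1\right) 183 = -183$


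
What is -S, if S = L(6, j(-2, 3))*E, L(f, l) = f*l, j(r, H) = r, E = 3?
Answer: 36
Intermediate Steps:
S = -36 (S = (6*(-2))*3 = -12*3 = -36)
-S = -1*(-36) = 36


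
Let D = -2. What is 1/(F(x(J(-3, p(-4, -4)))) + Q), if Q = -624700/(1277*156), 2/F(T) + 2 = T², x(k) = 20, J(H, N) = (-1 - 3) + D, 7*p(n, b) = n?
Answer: -9910797/31029022 ≈ -0.31940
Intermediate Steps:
p(n, b) = n/7
J(H, N) = -6 (J(H, N) = (-1 - 3) - 2 = -4 - 2 = -6)
F(T) = 2/(-2 + T²)
Q = -156175/49803 (Q = -624700/199212 = -624700*1/199212 = -156175/49803 ≈ -3.1359)
1/(F(x(J(-3, p(-4, -4)))) + Q) = 1/(2/(-2 + 20²) - 156175/49803) = 1/(2/(-2 + 400) - 156175/49803) = 1/(2/398 - 156175/49803) = 1/(2*(1/398) - 156175/49803) = 1/(1/199 - 156175/49803) = 1/(-31029022/9910797) = -9910797/31029022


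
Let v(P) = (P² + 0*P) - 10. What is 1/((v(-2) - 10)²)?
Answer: 1/256 ≈ 0.0039063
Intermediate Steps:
v(P) = -10 + P² (v(P) = (P² + 0) - 10 = P² - 10 = -10 + P²)
1/((v(-2) - 10)²) = 1/(((-10 + (-2)²) - 10)²) = 1/(((-10 + 4) - 10)²) = 1/((-6 - 10)²) = 1/((-16)²) = 1/256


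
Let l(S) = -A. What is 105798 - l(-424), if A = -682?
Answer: 105116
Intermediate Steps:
l(S) = 682 (l(S) = -1*(-682) = 682)
105798 - l(-424) = 105798 - 1*682 = 105798 - 682 = 105116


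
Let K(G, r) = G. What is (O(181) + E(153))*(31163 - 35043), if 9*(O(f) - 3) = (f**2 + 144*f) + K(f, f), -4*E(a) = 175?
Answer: -227520290/9 ≈ -2.5280e+7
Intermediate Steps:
E(a) = -175/4 (E(a) = -1/4*175 = -175/4)
O(f) = 3 + f**2/9 + 145*f/9 (O(f) = 3 + ((f**2 + 144*f) + f)/9 = 3 + (f**2 + 145*f)/9 = 3 + (f**2/9 + 145*f/9) = 3 + f**2/9 + 145*f/9)
(O(181) + E(153))*(31163 - 35043) = ((3 + (1/9)*181**2 + (145/9)*181) - 175/4)*(31163 - 35043) = ((3 + (1/9)*32761 + 26245/9) - 175/4)*(-3880) = ((3 + 32761/9 + 26245/9) - 175/4)*(-3880) = (59033/9 - 175/4)*(-3880) = (234557/36)*(-3880) = -227520290/9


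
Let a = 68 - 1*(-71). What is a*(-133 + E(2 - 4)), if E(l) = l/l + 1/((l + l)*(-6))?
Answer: -440213/24 ≈ -18342.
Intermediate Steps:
a = 139 (a = 68 + 71 = 139)
E(l) = 1 - 1/(12*l) (E(l) = 1 - 1/6/(2*l) = 1 + (1/(2*l))*(-1/6) = 1 - 1/(12*l))
a*(-133 + E(2 - 4)) = 139*(-133 + (-1/12 + (2 - 4))/(2 - 4)) = 139*(-133 + (-1/12 - 2)/(-2)) = 139*(-133 - 1/2*(-25/12)) = 139*(-133 + 25/24) = 139*(-3167/24) = -440213/24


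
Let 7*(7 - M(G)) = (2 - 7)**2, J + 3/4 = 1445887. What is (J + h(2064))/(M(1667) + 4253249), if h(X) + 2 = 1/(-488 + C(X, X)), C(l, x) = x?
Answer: 15950995053/46921880792 ≈ 0.33995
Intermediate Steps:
J = 5783545/4 (J = -3/4 + 1445887 = 5783545/4 ≈ 1.4459e+6)
M(G) = 24/7 (M(G) = 7 - (2 - 7)**2/7 = 7 - 1/7*(-5)**2 = 7 - 1/7*25 = 7 - 25/7 = 24/7)
h(X) = -2 + 1/(-488 + X)
(J + h(2064))/(M(1667) + 4253249) = (5783545/4 + (977 - 2*2064)/(-488 + 2064))/(24/7 + 4253249) = (5783545/4 + (977 - 4128)/1576)/(29772767/7) = (5783545/4 + (1/1576)*(-3151))*(7/29772767) = (5783545/4 - 3151/1576)*(7/29772767) = (2278713579/1576)*(7/29772767) = 15950995053/46921880792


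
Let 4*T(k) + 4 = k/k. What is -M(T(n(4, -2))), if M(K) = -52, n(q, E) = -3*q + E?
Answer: 52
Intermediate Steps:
n(q, E) = E - 3*q
T(k) = -3/4 (T(k) = -1 + (k/k)/4 = -1 + (1/4)*1 = -1 + 1/4 = -3/4)
-M(T(n(4, -2))) = -1*(-52) = 52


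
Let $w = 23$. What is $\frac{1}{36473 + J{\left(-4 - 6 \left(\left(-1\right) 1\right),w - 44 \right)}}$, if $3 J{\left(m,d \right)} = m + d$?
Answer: $\frac{3}{109400} \approx 2.7422 \cdot 10^{-5}$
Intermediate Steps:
$J{\left(m,d \right)} = \frac{d}{3} + \frac{m}{3}$ ($J{\left(m,d \right)} = \frac{m + d}{3} = \frac{d + m}{3} = \frac{d}{3} + \frac{m}{3}$)
$\frac{1}{36473 + J{\left(-4 - 6 \left(\left(-1\right) 1\right),w - 44 \right)}} = \frac{1}{36473 + \left(\frac{23 - 44}{3} + \frac{-4 - 6 \left(\left(-1\right) 1\right)}{3}\right)} = \frac{1}{36473 + \left(\frac{23 - 44}{3} + \frac{-4 - -6}{3}\right)} = \frac{1}{36473 + \left(\frac{1}{3} \left(-21\right) + \frac{-4 + 6}{3}\right)} = \frac{1}{36473 + \left(-7 + \frac{1}{3} \cdot 2\right)} = \frac{1}{36473 + \left(-7 + \frac{2}{3}\right)} = \frac{1}{36473 - \frac{19}{3}} = \frac{1}{\frac{109400}{3}} = \frac{3}{109400}$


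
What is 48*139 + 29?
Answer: 6701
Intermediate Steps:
48*139 + 29 = 6672 + 29 = 6701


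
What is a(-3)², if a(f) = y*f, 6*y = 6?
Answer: 9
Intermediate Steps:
y = 1 (y = (⅙)*6 = 1)
a(f) = f (a(f) = 1*f = f)
a(-3)² = (-3)² = 9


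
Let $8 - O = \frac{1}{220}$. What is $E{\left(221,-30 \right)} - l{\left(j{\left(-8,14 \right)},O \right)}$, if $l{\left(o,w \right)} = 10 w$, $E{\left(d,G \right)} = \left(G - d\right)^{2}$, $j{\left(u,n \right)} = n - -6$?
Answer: $\frac{1384263}{22} \approx 62921.0$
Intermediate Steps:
$O = \frac{1759}{220}$ ($O = 8 - \frac{1}{220} = \frac{1759}{220} \approx 7.9955$)
$j{\left(u,n \right)} = 6 + n$ ($j{\left(u,n \right)} = n + 6 = 6 + n$)
$E{\left(221,-30 \right)} - l{\left(j{\left(-8,14 \right)},O \right)} = \left(-30 - 221\right)^{2} - 10 \cdot \frac{1759}{220} = \left(-30 - 221\right)^{2} - \frac{1759}{22} = \left(-251\right)^{2} - \frac{1759}{22} = 63001 - \frac{1759}{22} = \frac{1384263}{22}$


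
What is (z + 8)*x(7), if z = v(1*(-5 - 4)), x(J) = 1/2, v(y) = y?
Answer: -½ ≈ -0.50000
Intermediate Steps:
x(J) = ½
z = -9 (z = 1*(-5 - 4) = 1*(-9) = -9)
(z + 8)*x(7) = (-9 + 8)*(½) = -1*½ = -½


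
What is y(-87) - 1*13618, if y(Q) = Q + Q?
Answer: -13792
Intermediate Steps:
y(Q) = 2*Q
y(-87) - 1*13618 = 2*(-87) - 1*13618 = -174 - 13618 = -13792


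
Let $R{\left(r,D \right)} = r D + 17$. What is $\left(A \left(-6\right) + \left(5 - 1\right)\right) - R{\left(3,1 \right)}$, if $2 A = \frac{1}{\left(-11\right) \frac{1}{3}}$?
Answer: $- \frac{167}{11} \approx -15.182$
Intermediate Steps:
$A = - \frac{3}{22}$ ($A = \frac{1}{2 \left(- \frac{11}{3}\right)} = \frac{1}{2} \left(- \frac{3}{11}\right) = - \frac{3}{22} \approx -0.13636$)
$R{\left(r,D \right)} = 17 + D r$ ($R{\left(r,D \right)} = D r + 17 = 17 + D r$)
$\left(A \left(-6\right) + \left(5 - 1\right)\right) - R{\left(3,1 \right)} = \left(\left(- \frac{3}{22}\right) \left(-6\right) + \left(5 - 1\right)\right) - \left(17 + 1 \cdot 3\right) = \left(\frac{9}{11} + 4\right) - \left(17 + 3\right) = \frac{53}{11} - 20 = - \frac{167}{11}$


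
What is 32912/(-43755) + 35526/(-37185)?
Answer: -37043638/21693729 ≈ -1.7076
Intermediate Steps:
32912/(-43755) + 35526/(-37185) = 32912*(-1/43755) + 35526*(-1/37185) = -32912/43755 - 11842/12395 = -37043638/21693729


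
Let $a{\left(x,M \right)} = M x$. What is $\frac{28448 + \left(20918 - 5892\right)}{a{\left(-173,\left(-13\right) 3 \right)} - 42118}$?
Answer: $- \frac{43474}{35371} \approx -1.2291$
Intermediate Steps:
$\frac{28448 + \left(20918 - 5892\right)}{a{\left(-173,\left(-13\right) 3 \right)} - 42118} = \frac{28448 + \left(20918 - 5892\right)}{\left(-13\right) 3 \left(-173\right) - 42118} = \frac{28448 + \left(20918 - 5892\right)}{\left(-39\right) \left(-173\right) - 42118} = \frac{28448 + 15026}{6747 - 42118} = \frac{43474}{-35371} = 43474 \left(- \frac{1}{35371}\right) = - \frac{43474}{35371}$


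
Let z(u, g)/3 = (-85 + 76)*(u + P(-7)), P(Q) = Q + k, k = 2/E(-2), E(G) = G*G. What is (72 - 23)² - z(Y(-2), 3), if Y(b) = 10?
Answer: 4991/2 ≈ 2495.5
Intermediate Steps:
E(G) = G²
k = ½ (k = 2/((-2)²) = 2/4 = 2*(¼) = ½ ≈ 0.50000)
P(Q) = ½ + Q (P(Q) = Q + ½ = ½ + Q)
z(u, g) = 351/2 - 27*u (z(u, g) = 3*((-85 + 76)*(u + (½ - 7))) = 3*(-9*(u - 13/2)) = 3*(-9*(-13/2 + u)) = 3*(117/2 - 9*u) = 351/2 - 27*u)
(72 - 23)² - z(Y(-2), 3) = (72 - 23)² - (351/2 - 27*10) = 49² - (351/2 - 270) = 2401 - 1*(-189/2) = 2401 + 189/2 = 4991/2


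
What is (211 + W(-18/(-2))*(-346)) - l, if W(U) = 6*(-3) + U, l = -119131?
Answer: 122456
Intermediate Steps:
W(U) = -18 + U
(211 + W(-18/(-2))*(-346)) - l = (211 + (-18 - 18/(-2))*(-346)) - 1*(-119131) = (211 + (-18 - 18*(-1/2))*(-346)) + 119131 = (211 + (-18 + 9)*(-346)) + 119131 = (211 - 9*(-346)) + 119131 = (211 + 3114) + 119131 = 3325 + 119131 = 122456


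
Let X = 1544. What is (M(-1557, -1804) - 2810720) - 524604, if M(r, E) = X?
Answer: -3333780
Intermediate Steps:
M(r, E) = 1544
(M(-1557, -1804) - 2810720) - 524604 = (1544 - 2810720) - 524604 = -2809176 - 524604 = -3333780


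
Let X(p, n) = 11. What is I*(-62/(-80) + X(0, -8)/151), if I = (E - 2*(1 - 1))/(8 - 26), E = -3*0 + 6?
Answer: -1707/6040 ≈ -0.28262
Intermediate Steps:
E = 6 (E = 0 + 6 = 6)
I = -⅓ (I = (6 - 2*(1 - 1))/(8 - 26) = (6 - 2*0)/(-18) = (6 + 0)*(-1/18) = 6*(-1/18) = -⅓ ≈ -0.33333)
I*(-62/(-80) + X(0, -8)/151) = -(-62/(-80) + 11/151)/3 = -(-62*(-1/80) + 11*(1/151))/3 = -(31/40 + 11/151)/3 = -⅓*5121/6040 = -1707/6040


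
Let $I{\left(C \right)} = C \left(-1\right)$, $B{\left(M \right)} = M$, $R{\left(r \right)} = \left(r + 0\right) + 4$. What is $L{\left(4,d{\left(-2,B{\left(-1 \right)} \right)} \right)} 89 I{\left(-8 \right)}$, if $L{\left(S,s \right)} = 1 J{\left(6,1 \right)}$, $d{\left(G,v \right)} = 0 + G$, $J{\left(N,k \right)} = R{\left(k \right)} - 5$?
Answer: $0$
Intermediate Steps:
$R{\left(r \right)} = 4 + r$ ($R{\left(r \right)} = r + 4 = 4 + r$)
$J{\left(N,k \right)} = -1 + k$ ($J{\left(N,k \right)} = \left(4 + k\right) - 5 = -1 + k$)
$I{\left(C \right)} = - C$
$d{\left(G,v \right)} = G$
$L{\left(S,s \right)} = 0$ ($L{\left(S,s \right)} = 1 \left(-1 + 1\right) = 1 \cdot 0 = 0$)
$L{\left(4,d{\left(-2,B{\left(-1 \right)} \right)} \right)} 89 I{\left(-8 \right)} = 0 \cdot 89 \left(\left(-1\right) \left(-8\right)\right) = 0 \cdot 8 = 0$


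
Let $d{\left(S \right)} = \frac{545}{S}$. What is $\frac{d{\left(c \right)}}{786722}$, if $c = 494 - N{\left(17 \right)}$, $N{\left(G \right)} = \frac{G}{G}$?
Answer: $\frac{545}{387853946} \approx 1.4052 \cdot 10^{-6}$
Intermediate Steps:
$N{\left(G \right)} = 1$
$c = 493$ ($c = 494 - 1 = 493$)
$\frac{d{\left(c \right)}}{786722} = \frac{545 \cdot \frac{1}{493}}{786722} = 545 \cdot \frac{1}{493} \cdot \frac{1}{786722} = \frac{545}{493} \cdot \frac{1}{786722} = \frac{545}{387853946}$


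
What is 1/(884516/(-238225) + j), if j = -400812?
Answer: -238225/95484323216 ≈ -2.4949e-6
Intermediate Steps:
1/(884516/(-238225) + j) = 1/(884516/(-238225) - 400812) = 1/(884516*(-1/238225) - 400812) = 1/(-884516/238225 - 400812) = 1/(-95484323216/238225) = -238225/95484323216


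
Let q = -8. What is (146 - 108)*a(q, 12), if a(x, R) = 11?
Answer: 418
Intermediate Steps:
(146 - 108)*a(q, 12) = (146 - 108)*11 = 38*11 = 418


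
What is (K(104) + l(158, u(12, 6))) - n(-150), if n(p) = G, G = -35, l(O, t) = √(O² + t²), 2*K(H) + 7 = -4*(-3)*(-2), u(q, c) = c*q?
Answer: 39/2 + 2*√7537 ≈ 193.13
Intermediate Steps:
K(H) = -31/2 (K(H) = -7/2 + (-4*(-3)*(-2))/2 = -7/2 + (12*(-2))/2 = -7/2 + (½)*(-24) = -7/2 - 12 = -31/2)
n(p) = -35
(K(104) + l(158, u(12, 6))) - n(-150) = (-31/2 + √(158² + (6*12)²)) - 1*(-35) = (-31/2 + √(24964 + 72²)) + 35 = (-31/2 + √(24964 + 5184)) + 35 = (-31/2 + √30148) + 35 = (-31/2 + 2*√7537) + 35 = 39/2 + 2*√7537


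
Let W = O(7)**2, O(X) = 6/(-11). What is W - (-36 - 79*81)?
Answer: 778671/121 ≈ 6435.3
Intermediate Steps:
O(X) = -6/11 (O(X) = 6*(-1/11) = -6/11)
W = 36/121 (W = (-6/11)**2 = 36/121 ≈ 0.29752)
W - (-36 - 79*81) = 36/121 - (-36 - 79*81) = 36/121 - (-36 - 6399) = 36/121 - 1*(-6435) = 36/121 + 6435 = 778671/121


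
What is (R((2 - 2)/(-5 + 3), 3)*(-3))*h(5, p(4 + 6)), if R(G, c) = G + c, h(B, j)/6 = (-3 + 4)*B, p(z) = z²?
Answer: -270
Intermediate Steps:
h(B, j) = 6*B (h(B, j) = 6*((-3 + 4)*B) = 6*(1*B) = 6*B)
(R((2 - 2)/(-5 + 3), 3)*(-3))*h(5, p(4 + 6)) = (((2 - 2)/(-5 + 3) + 3)*(-3))*(6*5) = ((0/(-2) + 3)*(-3))*30 = ((0*(-½) + 3)*(-3))*30 = ((0 + 3)*(-3))*30 = (3*(-3))*30 = -9*30 = -270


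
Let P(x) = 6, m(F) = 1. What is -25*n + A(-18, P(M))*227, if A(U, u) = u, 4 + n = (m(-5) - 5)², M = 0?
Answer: 1062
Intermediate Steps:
n = 12 (n = -4 + (1 - 5)² = -4 + (-4)² = -4 + 16 = 12)
-25*n + A(-18, P(M))*227 = -25*12 + 6*227 = -300 + 1362 = 1062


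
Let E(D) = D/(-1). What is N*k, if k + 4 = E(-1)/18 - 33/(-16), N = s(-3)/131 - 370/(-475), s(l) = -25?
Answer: -1983449/1792080 ≈ -1.1068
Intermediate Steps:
E(D) = -D (E(D) = D*(-1) = -D)
N = 7319/12445 (N = -25/131 - 370/(-475) = -25*1/131 - 370*(-1/475) = -25/131 + 74/95 = 7319/12445 ≈ 0.58811)
k = -271/144 (k = -4 + (-1*(-1)/18 - 33/(-16)) = -4 + (1*(1/18) - 33*(-1/16)) = -4 + (1/18 + 33/16) = -4 + 305/144 = -271/144 ≈ -1.8819)
N*k = (7319/12445)*(-271/144) = -1983449/1792080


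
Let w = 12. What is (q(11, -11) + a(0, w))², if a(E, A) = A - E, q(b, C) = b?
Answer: 529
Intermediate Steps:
(q(11, -11) + a(0, w))² = (11 + (12 - 1*0))² = (11 + (12 + 0))² = (11 + 12)² = 23² = 529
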